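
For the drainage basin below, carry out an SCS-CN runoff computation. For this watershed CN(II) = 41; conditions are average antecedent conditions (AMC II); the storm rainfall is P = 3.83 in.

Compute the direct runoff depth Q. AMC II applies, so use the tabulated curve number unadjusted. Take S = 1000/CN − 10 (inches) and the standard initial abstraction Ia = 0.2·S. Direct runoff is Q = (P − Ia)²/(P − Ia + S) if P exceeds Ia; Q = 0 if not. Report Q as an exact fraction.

AMC II — tabulated CN = 41 applies directly.
Retention S: 1000/CN − 10 with CN=41.000 → S = 590/41 ≈ 14.390 in
Ia = 0.2S: 0.2·14.390 = 2.878 in (exactly 118/41)
Excess rainfall: 3.830 − 2.878 = 0.952 in; P > Ia so Q > 0
Q: (3903/4100)² ÷ (62903/4100) = 15233409/257902300 in (≈ 0.059 in)

Q = 15233409/257902300 in ≈ 0.059 in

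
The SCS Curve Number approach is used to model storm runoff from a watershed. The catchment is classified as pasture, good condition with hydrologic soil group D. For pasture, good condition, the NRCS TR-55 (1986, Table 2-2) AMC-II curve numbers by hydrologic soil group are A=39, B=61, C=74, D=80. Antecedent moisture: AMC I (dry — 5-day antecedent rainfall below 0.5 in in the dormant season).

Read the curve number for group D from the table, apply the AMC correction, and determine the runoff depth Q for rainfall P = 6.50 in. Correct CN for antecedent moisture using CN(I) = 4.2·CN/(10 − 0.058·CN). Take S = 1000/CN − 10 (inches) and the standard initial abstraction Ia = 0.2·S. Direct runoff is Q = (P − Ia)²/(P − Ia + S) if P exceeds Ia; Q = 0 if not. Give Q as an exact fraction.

Q = 49729/19866 in ≈ 2.503 in

NRCS table: pasture, good condition, soil group D → CN(II) = 80
Dry (AMC I): CN(I) = 4.2·80/(10 − 0.058·80) = 336/(134/25) = 4200/67 ≈ 62.687
S = 1000/(4200/67) − 10 = 125/21 in ≈ 5.952 in
Ia = 0.2S: 0.2·5.952 = 1.190 in (exactly 25/21)
P − Ia = 6.500 − 1.190 = 223/42 ≈ 5.310 in (> 0, runoff occurs)
Runoff Q = (P−Ia)²/(P−Ia+S) = (5.310)²/(5.310+5.952) = 49729/19866 ≈ 2.503 in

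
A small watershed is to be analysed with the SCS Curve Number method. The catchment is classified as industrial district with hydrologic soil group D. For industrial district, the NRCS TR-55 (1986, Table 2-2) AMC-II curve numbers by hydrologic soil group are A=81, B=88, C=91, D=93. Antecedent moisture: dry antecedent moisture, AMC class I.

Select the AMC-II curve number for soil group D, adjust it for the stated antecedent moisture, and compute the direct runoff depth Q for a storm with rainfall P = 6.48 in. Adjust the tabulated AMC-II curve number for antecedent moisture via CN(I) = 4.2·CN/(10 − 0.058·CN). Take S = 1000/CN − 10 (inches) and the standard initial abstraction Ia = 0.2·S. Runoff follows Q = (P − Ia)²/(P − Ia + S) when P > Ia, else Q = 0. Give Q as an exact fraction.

Q = 911559602/192503025 in ≈ 4.735 in

NRCS table: industrial district, soil group D → CN(II) = 93
Dry (AMC I): CN(I) = 4.2·93/(10 − 0.058·93) = (1953/5)/(2303/500) = 27900/329 ≈ 84.802
Max retention: S = 1000/(27900/329) − 10 = 500/279 in (≈ 1.792 in)
Ia = 0.2S: 0.2·1.792 = 0.358 in (exactly 100/279)
P − Ia = 6.480 − 0.358 = 42698/6975 ≈ 6.122 in (> 0, runoff occurs)
Q = (42698/6975)²/((42698/6975) + 500/279) = (1823119204/48650625)/(55198/6975) = 911559602/192503025 in ≈ 4.735 in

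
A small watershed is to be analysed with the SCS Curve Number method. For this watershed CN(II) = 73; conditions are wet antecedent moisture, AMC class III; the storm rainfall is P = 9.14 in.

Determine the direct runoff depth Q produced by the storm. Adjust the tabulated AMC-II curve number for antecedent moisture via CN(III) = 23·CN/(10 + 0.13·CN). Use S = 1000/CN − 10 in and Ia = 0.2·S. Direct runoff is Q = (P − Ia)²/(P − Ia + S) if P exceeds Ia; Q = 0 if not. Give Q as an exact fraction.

CN(III) from CN(II)=73: (23·73)/(10 + 0.13·73) = 167900/1949 ≈ 86.147
Retention S: 1000/CN − 10 with CN=86.147 → S = 2700/1679 ≈ 1.608 in
Ia = 0.2·(2700/1679) = 540/1679 in ≈ 0.322 in
Excess rainfall: 9.140 − 0.322 = 8.818 in; P > Ia so Q > 0
Runoff Q = (P−Ia)²/(P−Ia+S) = (8.818)²/(8.818+1.608) = 548048531809/73481686850 ≈ 7.458 in

Q = 548048531809/73481686850 in ≈ 7.458 in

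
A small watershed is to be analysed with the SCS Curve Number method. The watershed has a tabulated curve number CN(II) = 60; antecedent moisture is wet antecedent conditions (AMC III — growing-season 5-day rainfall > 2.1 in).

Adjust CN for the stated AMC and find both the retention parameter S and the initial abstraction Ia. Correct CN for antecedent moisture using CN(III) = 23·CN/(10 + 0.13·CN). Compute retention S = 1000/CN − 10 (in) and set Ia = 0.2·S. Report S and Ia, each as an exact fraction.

S = 200/69 in ≈ 2.899 in; Ia = 40/69 in ≈ 0.580 in

CN(III) from CN(II)=60: (23·60)/(10 + 0.13·60) = 6900/89 ≈ 77.528
Retention S: 1000/CN − 10 with CN=77.528 → S = 200/69 ≈ 2.899 in
Initial abstraction Ia = S/5 = (200/69)/5 = 40/69 ≈ 0.580 in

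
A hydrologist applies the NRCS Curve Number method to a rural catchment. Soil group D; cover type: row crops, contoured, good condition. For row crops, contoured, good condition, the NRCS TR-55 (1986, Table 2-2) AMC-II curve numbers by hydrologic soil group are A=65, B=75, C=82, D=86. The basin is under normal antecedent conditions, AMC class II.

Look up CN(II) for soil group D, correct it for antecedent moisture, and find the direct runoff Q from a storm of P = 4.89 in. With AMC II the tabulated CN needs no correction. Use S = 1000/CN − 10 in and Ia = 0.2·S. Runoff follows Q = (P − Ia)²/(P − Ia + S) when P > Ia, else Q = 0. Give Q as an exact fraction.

NRCS table: row crops, contoured, good condition, soil group D → CN(II) = 86
Average conditions: CN = 86 (no AMC adjustment).
Retention S: 1000/CN − 10 with CN=86.000 → S = 70/43 ≈ 1.628 in
Ia = 0.2·(70/43) = 14/43 in ≈ 0.326 in
Excess rainfall: 4.890 − 0.326 = 4.564 in; P > Ia so Q > 0
Q = (19627/4300)²/((19627/4300) + 70/43) = (385219129/18490000)/(26627/4300) = 385219129/114496100 in ≈ 3.364 in

Q = 385219129/114496100 in ≈ 3.364 in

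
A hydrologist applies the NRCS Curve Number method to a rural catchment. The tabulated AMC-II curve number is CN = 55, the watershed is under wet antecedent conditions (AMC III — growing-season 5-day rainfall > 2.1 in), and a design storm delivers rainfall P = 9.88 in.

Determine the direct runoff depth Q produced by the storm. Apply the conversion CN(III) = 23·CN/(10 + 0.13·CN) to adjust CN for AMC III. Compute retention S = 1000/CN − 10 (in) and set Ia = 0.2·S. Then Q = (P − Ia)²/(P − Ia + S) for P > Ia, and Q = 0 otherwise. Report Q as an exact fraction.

Wet (AMC III): CN(III) = 23·55/(10 + 0.13·55) = 1265/(343/20) = 25300/343 ≈ 73.761
S = 1000/(25300/343) − 10 = 900/253 in ≈ 3.557 in
Ia = 0.2·(900/253) = 180/253 in ≈ 0.711 in
Since P=9.880 > Ia=0.711: effective rainfall P−Ia = 57991/6325 in
Runoff Q = (P−Ia)²/(P−Ia+S) = (9.169)²/(9.169+3.557) = 3362956081/509105575 ≈ 6.606 in

Q = 3362956081/509105575 in ≈ 6.606 in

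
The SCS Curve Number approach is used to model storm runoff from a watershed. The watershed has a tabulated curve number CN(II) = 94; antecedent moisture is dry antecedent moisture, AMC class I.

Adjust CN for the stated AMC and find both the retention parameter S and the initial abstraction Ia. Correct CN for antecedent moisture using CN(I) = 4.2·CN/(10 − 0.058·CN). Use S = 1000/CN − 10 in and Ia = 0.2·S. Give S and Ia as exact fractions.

Adjust CN=94 to AMC I: 4.2·94/(10 − 0.058·94) → (1974/5) ÷ (1137/250) = 32900/379 ≈ 86.807
Retention S: 1000/CN − 10 with CN=86.807 → S = 500/329 ≈ 1.520 in
Ia = 0.2S: 0.2·1.520 = 0.304 in (exactly 100/329)

S = 500/329 in ≈ 1.520 in; Ia = 100/329 in ≈ 0.304 in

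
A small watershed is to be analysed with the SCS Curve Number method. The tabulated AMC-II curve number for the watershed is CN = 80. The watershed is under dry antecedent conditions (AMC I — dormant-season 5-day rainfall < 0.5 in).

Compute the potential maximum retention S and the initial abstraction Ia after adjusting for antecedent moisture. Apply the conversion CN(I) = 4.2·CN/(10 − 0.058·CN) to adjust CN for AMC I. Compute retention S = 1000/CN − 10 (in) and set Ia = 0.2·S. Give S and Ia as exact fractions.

S = 125/21 in ≈ 5.952 in; Ia = 25/21 in ≈ 1.190 in

Adjust CN=80 to AMC I: 4.2·80/(10 − 0.058·80) → 336 ÷ (134/25) = 4200/67 ≈ 62.687
S = 1000/(4200/67) − 10 = 125/21 in ≈ 5.952 in
Ia = 0.2·(125/21) = 25/21 in ≈ 1.190 in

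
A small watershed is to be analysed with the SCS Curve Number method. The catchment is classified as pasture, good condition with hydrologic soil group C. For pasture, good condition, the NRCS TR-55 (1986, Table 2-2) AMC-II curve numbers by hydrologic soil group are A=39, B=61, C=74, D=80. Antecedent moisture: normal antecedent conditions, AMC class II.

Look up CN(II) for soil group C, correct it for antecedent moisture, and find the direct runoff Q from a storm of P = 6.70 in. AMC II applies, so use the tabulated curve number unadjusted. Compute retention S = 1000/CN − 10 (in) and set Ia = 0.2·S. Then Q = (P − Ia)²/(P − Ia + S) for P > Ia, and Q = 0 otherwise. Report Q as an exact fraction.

NRCS table: pasture, good condition, soil group C → CN(II) = 74
Average conditions: CN = 74 (no AMC adjustment).
S = 1000/74 − 10 = 130/37 in ≈ 3.514 in
Ia = 0.2·(130/37) = 26/37 in ≈ 0.703 in
Since P=6.700 > Ia=0.703: effective rainfall P−Ia = 2219/370 in
Q = (2219/370)²/((2219/370) + 130/37) = (4923961/136900)/(3519/370) = 4923961/1302030 in ≈ 3.782 in

Q = 4923961/1302030 in ≈ 3.782 in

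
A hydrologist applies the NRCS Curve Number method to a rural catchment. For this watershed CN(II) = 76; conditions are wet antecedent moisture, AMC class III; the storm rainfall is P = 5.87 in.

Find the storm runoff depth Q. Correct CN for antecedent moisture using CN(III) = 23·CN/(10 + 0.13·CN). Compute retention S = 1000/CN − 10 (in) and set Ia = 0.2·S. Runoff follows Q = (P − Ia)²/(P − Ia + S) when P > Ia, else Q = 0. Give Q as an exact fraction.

Q = 59789541361/13307480300 in ≈ 4.493 in

CN(III) from CN(II)=76: (23·76)/(10 + 0.13·76) = 43700/497 ≈ 87.928
S = 1000/(43700/497) − 10 = 600/437 in ≈ 1.373 in
Ia = 0.2S: 0.2·1.373 = 0.275 in (exactly 120/437)
Excess rainfall: 5.870 − 0.275 = 5.595 in; P > Ia so Q > 0
Q = (244519/43700)²/((244519/43700) + 600/437) = (59789541361/1909690000)/(304519/43700) = 59789541361/13307480300 in ≈ 4.493 in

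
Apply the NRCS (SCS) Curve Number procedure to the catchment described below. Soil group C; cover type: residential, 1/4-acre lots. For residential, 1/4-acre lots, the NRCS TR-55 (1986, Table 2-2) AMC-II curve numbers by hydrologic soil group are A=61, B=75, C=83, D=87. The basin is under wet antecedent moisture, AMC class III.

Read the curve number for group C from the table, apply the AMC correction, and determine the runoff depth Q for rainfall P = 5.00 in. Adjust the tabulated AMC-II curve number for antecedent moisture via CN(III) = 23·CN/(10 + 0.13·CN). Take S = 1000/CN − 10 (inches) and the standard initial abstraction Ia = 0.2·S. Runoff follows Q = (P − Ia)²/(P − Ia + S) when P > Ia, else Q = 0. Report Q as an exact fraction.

NRCS table: residential, 1/4-acre lots, soil group C → CN(II) = 83
Wet (AMC III): CN(III) = 23·83/(10 + 0.13·83) = 1909/(2079/100) = 190900/2079 ≈ 91.823
Retention S: 1000/CN − 10 with CN=91.823 → S = 1700/1909 ≈ 0.891 in
Ia = 0.2·(1700/1909) = 340/1909 in ≈ 0.178 in
Excess rainfall: 5.000 − 0.178 = 4.822 in; P > Ia so Q > 0
Q = (9205/1909)²/((9205/1909) + 1700/1909) = (84732025/3644281)/(10905/1909) = 16946405/4163529 in ≈ 4.070 in

Q = 16946405/4163529 in ≈ 4.070 in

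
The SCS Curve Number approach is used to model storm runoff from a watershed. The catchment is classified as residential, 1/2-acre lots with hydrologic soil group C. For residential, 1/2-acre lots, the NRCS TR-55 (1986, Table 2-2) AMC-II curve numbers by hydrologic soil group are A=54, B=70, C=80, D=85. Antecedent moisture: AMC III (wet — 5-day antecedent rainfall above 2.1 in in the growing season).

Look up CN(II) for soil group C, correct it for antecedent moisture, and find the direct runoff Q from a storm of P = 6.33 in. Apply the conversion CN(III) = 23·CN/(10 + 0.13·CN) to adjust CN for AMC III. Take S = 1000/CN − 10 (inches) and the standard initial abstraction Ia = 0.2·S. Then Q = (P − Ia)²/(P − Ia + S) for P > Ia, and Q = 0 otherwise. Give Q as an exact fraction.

Q = 197655481/38085700 in ≈ 5.190 in

NRCS table: residential, 1/2-acre lots, soil group C → CN(II) = 80
CN(III) from CN(II)=80: (23·80)/(10 + 0.13·80) = 4600/51 ≈ 90.196
Retention S: 1000/CN − 10 with CN=90.196 → S = 25/23 ≈ 1.087 in
Initial abstraction Ia = S/5 = (25/23)/5 = 5/23 ≈ 0.217 in
Excess rainfall: 6.330 − 0.217 = 6.113 in; P > Ia so Q > 0
Q: (14059/2300)² ÷ (16559/2300) = 197655481/38085700 in (≈ 5.190 in)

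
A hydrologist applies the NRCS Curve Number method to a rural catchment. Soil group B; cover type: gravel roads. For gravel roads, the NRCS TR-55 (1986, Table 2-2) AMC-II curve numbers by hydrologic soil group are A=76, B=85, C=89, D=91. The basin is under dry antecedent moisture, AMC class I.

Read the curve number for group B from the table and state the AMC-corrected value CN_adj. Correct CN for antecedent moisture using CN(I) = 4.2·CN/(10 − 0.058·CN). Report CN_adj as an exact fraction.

CN_adj = 11900/169 ≈ 70.414

NRCS table: gravel roads, soil group B → CN(II) = 85
CN(I) from CN(II)=85: (4.2·85)/(10 − 0.058·85) = 11900/169 ≈ 70.414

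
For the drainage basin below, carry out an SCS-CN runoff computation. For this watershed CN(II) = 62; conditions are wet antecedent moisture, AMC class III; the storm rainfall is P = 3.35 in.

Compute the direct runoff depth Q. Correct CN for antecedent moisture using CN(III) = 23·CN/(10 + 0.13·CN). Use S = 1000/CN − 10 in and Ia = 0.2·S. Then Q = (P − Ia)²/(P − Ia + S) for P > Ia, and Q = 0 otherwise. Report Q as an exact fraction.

CN(III) from CN(II)=62: (23·62)/(10 + 0.13·62) = 71300/903 ≈ 78.959
Retention S: 1000/CN − 10 with CN=78.959 → S = 1900/713 ≈ 2.665 in
Ia = 0.2S: 0.2·2.665 = 0.533 in (exactly 380/713)
Excess rainfall: 3.350 − 0.533 = 2.817 in; P > Ia so Q > 0
Q: (40171/14260)² ÷ (78171/14260) = 1613709241/1114718460 in (≈ 1.448 in)

Q = 1613709241/1114718460 in ≈ 1.448 in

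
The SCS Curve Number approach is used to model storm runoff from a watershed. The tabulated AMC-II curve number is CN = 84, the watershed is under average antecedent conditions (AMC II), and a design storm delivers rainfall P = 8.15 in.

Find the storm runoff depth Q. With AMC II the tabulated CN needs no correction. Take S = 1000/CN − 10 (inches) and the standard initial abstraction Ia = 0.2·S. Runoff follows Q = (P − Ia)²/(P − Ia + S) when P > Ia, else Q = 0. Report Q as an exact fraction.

Q = 10647169/1706460 in ≈ 6.239 in

AMC II — tabulated CN = 84 applies directly.
S = 1000/84 − 10 = 40/21 in ≈ 1.905 in
Initial abstraction Ia = S/5 = (40/21)/5 = 8/21 ≈ 0.381 in
Since P=8.150 > Ia=0.381: effective rainfall P−Ia = 3263/420 in
Q: (3263/420)² ÷ (4063/420) = 10647169/1706460 in (≈ 6.239 in)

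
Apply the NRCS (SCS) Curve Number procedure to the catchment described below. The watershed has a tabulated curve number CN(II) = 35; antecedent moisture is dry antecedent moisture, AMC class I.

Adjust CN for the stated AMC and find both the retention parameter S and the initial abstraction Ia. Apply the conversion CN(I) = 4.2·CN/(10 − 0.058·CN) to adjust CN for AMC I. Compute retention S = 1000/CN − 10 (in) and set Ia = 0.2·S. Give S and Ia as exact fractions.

CN(I) from CN(II)=35: (4.2·35)/(10 − 0.058·35) = 14700/797 ≈ 18.444
S = 1000/(14700/797) − 10 = 6500/147 in ≈ 44.218 in
Initial abstraction Ia = S/5 = (6500/147)/5 = 1300/147 ≈ 8.844 in

S = 6500/147 in ≈ 44.218 in; Ia = 1300/147 in ≈ 8.844 in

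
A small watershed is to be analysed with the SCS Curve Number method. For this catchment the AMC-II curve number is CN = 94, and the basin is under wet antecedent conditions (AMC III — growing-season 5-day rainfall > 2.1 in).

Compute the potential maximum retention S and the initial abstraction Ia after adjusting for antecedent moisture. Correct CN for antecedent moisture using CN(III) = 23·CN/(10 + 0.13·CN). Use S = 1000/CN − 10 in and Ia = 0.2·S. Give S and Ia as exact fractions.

Wet (AMC III): CN(III) = 23·94/(10 + 0.13·94) = 2162/(1111/50) = 108100/1111 ≈ 97.300
S = 1000/(108100/1111) − 10 = 300/1081 in ≈ 0.278 in
Initial abstraction Ia = S/5 = (300/1081)/5 = 60/1081 ≈ 0.056 in

S = 300/1081 in ≈ 0.278 in; Ia = 60/1081 in ≈ 0.056 in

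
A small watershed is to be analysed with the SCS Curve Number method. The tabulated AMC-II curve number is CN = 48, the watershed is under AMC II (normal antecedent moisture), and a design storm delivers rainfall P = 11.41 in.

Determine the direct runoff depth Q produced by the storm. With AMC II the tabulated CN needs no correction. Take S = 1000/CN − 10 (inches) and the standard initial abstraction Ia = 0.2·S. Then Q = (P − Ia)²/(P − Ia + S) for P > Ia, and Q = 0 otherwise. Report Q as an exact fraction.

Q = 7689529/1806900 in ≈ 4.256 in

AMC II — tabulated CN = 48 applies directly.
Retention S: 1000/CN − 10 with CN=48.000 → S = 65/6 ≈ 10.833 in
Initial abstraction Ia = S/5 = (65/6)/5 = 13/6 ≈ 2.167 in
P − Ia = 11.410 − 2.167 = 2773/300 ≈ 9.243 in (> 0, runoff occurs)
Q: (2773/300)² ÷ (6023/300) = 7689529/1806900 in (≈ 4.256 in)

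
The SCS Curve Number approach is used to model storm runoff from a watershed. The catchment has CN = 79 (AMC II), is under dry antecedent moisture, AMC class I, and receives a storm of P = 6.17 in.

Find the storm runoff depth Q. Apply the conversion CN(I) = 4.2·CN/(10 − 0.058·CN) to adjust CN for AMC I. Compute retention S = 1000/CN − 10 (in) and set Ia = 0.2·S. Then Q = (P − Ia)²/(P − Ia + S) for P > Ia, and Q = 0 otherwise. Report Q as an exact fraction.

CN(I) from CN(II)=79: (4.2·79)/(10 − 0.058·79) = 7900/129 ≈ 61.240
Max retention: S = 1000/(7900/129) − 10 = 500/79 in (≈ 6.329 in)
Ia = 0.2·(500/79) = 100/79 in ≈ 1.266 in
Since P=6.170 > Ia=1.266: effective rainfall P−Ia = 38743/7900 in
Q = (38743/7900)²/((38743/7900) + 500/79) = (1501020049/62410000)/(88743/7900) = 1501020049/701069700 in ≈ 2.141 in

Q = 1501020049/701069700 in ≈ 2.141 in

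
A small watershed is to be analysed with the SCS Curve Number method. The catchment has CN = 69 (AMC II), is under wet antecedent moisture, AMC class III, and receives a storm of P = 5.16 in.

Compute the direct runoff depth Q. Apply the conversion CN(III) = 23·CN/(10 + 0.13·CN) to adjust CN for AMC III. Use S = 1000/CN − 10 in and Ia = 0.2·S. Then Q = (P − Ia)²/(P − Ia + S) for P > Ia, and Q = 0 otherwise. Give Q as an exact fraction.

Q = 35805343729/10582235025 in ≈ 3.384 in

Wet (AMC III): CN(III) = 23·69/(10 + 0.13·69) = 1587/(1897/100) = 158700/1897 ≈ 83.658
Retention S: 1000/CN − 10 with CN=83.658 → S = 3100/1587 ≈ 1.953 in
Ia = 0.2·(3100/1587) = 620/1587 in ≈ 0.391 in
Excess rainfall: 5.160 − 0.391 = 4.769 in; P > Ia so Q > 0
Q = (189223/39675)²/((189223/39675) + 3100/1587) = (35805343729/1574105625)/(266723/39675) = 35805343729/10582235025 in ≈ 3.384 in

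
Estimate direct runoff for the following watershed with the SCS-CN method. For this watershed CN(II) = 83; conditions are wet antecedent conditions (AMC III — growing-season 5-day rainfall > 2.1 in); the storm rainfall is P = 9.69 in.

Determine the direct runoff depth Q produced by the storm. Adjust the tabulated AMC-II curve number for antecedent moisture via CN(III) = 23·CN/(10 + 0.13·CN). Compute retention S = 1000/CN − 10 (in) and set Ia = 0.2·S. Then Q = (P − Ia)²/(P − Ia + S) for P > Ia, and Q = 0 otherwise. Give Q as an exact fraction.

Q = 193953288473/22299601700 in ≈ 8.698 in

Adjust CN=83 to AMC III: 23·83/(10 + 0.13·83) → 1909 ÷ (2079/100) = 190900/2079 ≈ 91.823
S = 1000/(190900/2079) − 10 = 1700/1909 in ≈ 0.891 in
Ia = 0.2·(1700/1909) = 340/1909 in ≈ 0.178 in
P − Ia = 9.690 − 0.178 = 1815821/190900 ≈ 9.512 in (> 0, runoff occurs)
Q: (1815821/190900)² ÷ (1985821/190900) = 193953288473/22299601700 in (≈ 8.698 in)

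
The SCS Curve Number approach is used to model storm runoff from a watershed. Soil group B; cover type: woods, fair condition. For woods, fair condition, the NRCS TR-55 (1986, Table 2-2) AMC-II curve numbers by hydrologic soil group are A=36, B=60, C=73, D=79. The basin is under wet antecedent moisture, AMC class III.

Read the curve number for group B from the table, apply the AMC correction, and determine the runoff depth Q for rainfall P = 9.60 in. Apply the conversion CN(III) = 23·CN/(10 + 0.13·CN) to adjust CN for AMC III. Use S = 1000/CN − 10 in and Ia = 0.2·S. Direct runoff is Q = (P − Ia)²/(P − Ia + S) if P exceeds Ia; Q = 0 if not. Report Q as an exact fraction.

Q = 605284/88665 in ≈ 6.827 in

NRCS table: woods, fair condition, soil group B → CN(II) = 60
CN(III) from CN(II)=60: (23·60)/(10 + 0.13·60) = 6900/89 ≈ 77.528
S = 1000/(6900/89) − 10 = 200/69 in ≈ 2.899 in
Initial abstraction Ia = S/5 = (200/69)/5 = 40/69 ≈ 0.580 in
P − Ia = 9.600 − 0.580 = 3112/345 ≈ 9.020 in (> 0, runoff occurs)
Q: (3112/345)² ÷ (4112/345) = 605284/88665 in (≈ 6.827 in)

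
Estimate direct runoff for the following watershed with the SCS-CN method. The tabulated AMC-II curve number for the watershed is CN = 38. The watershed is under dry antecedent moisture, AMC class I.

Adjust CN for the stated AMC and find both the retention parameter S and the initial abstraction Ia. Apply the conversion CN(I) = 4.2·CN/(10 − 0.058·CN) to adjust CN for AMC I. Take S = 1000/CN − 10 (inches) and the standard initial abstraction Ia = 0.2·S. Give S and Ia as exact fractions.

CN(I) from CN(II)=38: (4.2·38)/(10 − 0.058·38) = 39900/1949 ≈ 20.472
S = 1000/(39900/1949) − 10 = 15500/399 in ≈ 38.847 in
Ia = 0.2S: 0.2·38.847 = 7.769 in (exactly 3100/399)

S = 15500/399 in ≈ 38.847 in; Ia = 3100/399 in ≈ 7.769 in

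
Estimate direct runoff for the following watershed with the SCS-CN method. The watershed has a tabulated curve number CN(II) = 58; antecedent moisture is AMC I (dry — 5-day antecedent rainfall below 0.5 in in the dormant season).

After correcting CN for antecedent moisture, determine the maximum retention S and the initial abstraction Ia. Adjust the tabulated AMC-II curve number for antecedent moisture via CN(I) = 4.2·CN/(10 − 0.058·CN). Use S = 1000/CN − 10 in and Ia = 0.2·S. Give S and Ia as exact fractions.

CN(I) from CN(II)=58: (4.2·58)/(10 − 0.058·58) = 2900/79 ≈ 36.709
Retention S: 1000/CN − 10 with CN=36.709 → S = 500/29 ≈ 17.241 in
Ia = 0.2·(500/29) = 100/29 in ≈ 3.448 in

S = 500/29 in ≈ 17.241 in; Ia = 100/29 in ≈ 3.448 in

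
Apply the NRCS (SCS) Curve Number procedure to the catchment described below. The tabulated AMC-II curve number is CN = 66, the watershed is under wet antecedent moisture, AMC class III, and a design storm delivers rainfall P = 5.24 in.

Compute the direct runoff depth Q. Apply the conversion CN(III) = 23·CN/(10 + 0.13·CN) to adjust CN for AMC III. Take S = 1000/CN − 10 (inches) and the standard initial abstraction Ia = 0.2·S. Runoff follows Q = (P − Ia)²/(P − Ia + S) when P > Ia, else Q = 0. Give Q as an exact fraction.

Q = 8268083041/2531815275 in ≈ 3.266 in

Wet (AMC III): CN(III) = 23·66/(10 + 0.13·66) = 1518/(929/50) = 75900/929 ≈ 81.701
Retention S: 1000/CN − 10 with CN=81.701 → S = 1700/759 ≈ 2.240 in
Ia = 0.2S: 0.2·2.240 = 0.448 in (exactly 340/759)
Since P=5.240 > Ia=0.448: effective rainfall P−Ia = 90929/18975 in
Q: (90929/18975)² ÷ (133429/18975) = 8268083041/2531815275 in (≈ 3.266 in)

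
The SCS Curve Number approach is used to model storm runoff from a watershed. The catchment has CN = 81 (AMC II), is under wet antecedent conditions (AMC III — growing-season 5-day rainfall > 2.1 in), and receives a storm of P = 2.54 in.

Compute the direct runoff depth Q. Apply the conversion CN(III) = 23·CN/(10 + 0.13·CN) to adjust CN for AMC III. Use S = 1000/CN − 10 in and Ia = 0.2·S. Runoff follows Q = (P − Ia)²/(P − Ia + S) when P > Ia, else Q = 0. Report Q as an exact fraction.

Q = 47350195201/29118783150 in ≈ 1.626 in

CN(III) from CN(II)=81: (23·81)/(10 + 0.13·81) = 186300/2053 ≈ 90.745
S = 1000/(186300/2053) − 10 = 1900/1863 in ≈ 1.020 in
Ia = 0.2·(1900/1863) = 380/1863 in ≈ 0.204 in
P − Ia = 2.540 − 0.204 = 217601/93150 ≈ 2.336 in (> 0, runoff occurs)
Runoff Q = (P−Ia)²/(P−Ia+S) = (2.336)²/(2.336+1.020) = 47350195201/29118783150 ≈ 1.626 in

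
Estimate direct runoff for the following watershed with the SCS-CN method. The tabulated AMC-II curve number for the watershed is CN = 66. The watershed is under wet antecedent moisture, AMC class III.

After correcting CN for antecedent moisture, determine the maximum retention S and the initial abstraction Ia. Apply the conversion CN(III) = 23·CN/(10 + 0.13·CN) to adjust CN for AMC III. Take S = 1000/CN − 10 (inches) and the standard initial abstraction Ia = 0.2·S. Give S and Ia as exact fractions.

S = 1700/759 in ≈ 2.240 in; Ia = 340/759 in ≈ 0.448 in

Adjust CN=66 to AMC III: 23·66/(10 + 0.13·66) → 1518 ÷ (929/50) = 75900/929 ≈ 81.701
Retention S: 1000/CN − 10 with CN=81.701 → S = 1700/759 ≈ 2.240 in
Ia = 0.2·(1700/759) = 340/759 in ≈ 0.448 in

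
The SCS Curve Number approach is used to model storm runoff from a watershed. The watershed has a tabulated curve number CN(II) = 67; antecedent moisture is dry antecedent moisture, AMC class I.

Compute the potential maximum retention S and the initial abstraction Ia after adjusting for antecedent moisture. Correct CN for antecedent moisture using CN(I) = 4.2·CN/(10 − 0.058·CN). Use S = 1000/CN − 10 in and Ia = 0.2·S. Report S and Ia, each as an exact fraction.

S = 5500/469 in ≈ 11.727 in; Ia = 1100/469 in ≈ 2.345 in

Adjust CN=67 to AMC I: 4.2·67/(10 − 0.058·67) → (1407/5) ÷ (3057/500) = 46900/1019 ≈ 46.026
S = 1000/(46900/1019) − 10 = 5500/469 in ≈ 11.727 in
Initial abstraction Ia = S/5 = (5500/469)/5 = 1100/469 ≈ 2.345 in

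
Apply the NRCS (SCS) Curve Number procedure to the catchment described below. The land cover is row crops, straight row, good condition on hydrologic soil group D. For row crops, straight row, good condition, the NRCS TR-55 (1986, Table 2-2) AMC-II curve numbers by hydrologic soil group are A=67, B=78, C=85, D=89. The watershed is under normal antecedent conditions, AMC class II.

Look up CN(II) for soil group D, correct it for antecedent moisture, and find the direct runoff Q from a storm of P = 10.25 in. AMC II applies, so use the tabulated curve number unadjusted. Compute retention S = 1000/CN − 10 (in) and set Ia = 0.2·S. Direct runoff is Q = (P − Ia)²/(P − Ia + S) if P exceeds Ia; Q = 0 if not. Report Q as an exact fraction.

NRCS table: row crops, straight row, good condition, soil group D → CN(II) = 89
CN(II) = 89; AMC II needs no correction.
S = 1000/89 − 10 = 110/89 in ≈ 1.236 in
Ia = 0.2·(110/89) = 22/89 in ≈ 0.247 in
P − Ia = 10.250 − 0.247 = 3561/356 ≈ 10.003 in (> 0, runoff occurs)
Runoff Q = (P−Ia)²/(P−Ia+S) = (10.003)²/(10.003+1.236) = 12680721/1424356 ≈ 8.903 in

Q = 12680721/1424356 in ≈ 8.903 in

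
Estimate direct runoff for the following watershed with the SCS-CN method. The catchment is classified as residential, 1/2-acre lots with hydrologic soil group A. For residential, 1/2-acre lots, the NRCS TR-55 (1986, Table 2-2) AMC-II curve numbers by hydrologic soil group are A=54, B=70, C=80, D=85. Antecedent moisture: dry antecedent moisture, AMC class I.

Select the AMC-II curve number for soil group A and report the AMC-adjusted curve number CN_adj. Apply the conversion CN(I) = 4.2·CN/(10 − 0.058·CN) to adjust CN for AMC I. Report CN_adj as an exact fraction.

CN_adj = 56700/1717 ≈ 33.023

NRCS table: residential, 1/2-acre lots, soil group A → CN(II) = 54
CN(I) from CN(II)=54: (4.2·54)/(10 − 0.058·54) = 56700/1717 ≈ 33.023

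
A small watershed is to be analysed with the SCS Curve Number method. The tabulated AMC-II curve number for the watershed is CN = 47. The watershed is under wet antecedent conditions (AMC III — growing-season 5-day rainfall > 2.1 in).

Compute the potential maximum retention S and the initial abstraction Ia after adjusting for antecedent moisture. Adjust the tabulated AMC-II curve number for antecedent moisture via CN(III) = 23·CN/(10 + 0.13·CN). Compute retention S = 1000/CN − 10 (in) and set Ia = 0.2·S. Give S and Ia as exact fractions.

Adjust CN=47 to AMC III: 23·47/(10 + 0.13·47) → 1081 ÷ (1611/100) = 108100/1611 ≈ 67.101
Retention S: 1000/CN − 10 with CN=67.101 → S = 5300/1081 ≈ 4.903 in
Ia = 0.2S: 0.2·4.903 = 0.981 in (exactly 1060/1081)

S = 5300/1081 in ≈ 4.903 in; Ia = 1060/1081 in ≈ 0.981 in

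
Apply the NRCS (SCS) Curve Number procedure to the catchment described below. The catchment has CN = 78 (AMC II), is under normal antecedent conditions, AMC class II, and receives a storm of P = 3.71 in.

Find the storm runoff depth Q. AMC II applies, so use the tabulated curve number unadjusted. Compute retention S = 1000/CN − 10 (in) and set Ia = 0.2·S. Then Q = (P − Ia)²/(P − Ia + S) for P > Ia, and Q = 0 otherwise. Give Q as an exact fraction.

Q = 150528361/90749100 in ≈ 1.659 in

CN(II) = 78; AMC II needs no correction.
Retention S: 1000/CN − 10 with CN=78.000 → S = 110/39 ≈ 2.821 in
Ia = 0.2S: 0.2·2.821 = 0.564 in (exactly 22/39)
P − Ia = 3.710 − 0.564 = 12269/3900 ≈ 3.146 in (> 0, runoff occurs)
Q = (12269/3900)²/((12269/3900) + 110/39) = (150528361/15210000)/(23269/3900) = 150528361/90749100 in ≈ 1.659 in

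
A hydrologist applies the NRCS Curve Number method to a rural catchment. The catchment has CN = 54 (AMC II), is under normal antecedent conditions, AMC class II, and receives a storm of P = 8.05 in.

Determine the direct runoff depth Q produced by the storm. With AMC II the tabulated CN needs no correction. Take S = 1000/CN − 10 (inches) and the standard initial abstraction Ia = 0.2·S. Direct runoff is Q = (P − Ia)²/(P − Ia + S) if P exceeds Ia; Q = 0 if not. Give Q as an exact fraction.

AMC II — tabulated CN = 54 applies directly.
Max retention: S = 1000/54 − 10 = 230/27 in (≈ 8.519 in)
Ia = 0.2·(230/27) = 46/27 in ≈ 1.704 in
Since P=8.050 > Ia=1.704: effective rainfall P−Ia = 3427/540 in
Runoff Q = (P−Ia)²/(P−Ia+S) = (6.346)²/(6.346+8.519) = 510623/188460 ≈ 2.709 in

Q = 510623/188460 in ≈ 2.709 in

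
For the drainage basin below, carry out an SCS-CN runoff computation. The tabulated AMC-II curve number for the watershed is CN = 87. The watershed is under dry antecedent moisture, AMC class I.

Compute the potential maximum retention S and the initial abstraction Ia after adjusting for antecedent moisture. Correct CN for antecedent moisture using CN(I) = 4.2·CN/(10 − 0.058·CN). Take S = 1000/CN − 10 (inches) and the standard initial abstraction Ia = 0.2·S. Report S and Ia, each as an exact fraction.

Adjust CN=87 to AMC I: 4.2·87/(10 − 0.058·87) → (1827/5) ÷ (2477/500) = 182700/2477 ≈ 73.759
S = 1000/(182700/2477) − 10 = 6500/1827 in ≈ 3.558 in
Initial abstraction Ia = S/5 = (6500/1827)/5 = 1300/1827 ≈ 0.712 in

S = 6500/1827 in ≈ 3.558 in; Ia = 1300/1827 in ≈ 0.712 in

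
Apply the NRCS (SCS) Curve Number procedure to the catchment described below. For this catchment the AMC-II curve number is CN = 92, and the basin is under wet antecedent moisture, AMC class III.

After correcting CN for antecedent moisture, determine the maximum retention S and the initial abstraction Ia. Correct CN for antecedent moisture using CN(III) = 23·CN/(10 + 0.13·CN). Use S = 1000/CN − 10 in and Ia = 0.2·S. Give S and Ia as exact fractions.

Wet (AMC III): CN(III) = 23·92/(10 + 0.13·92) = 2116/(549/25) = 52900/549 ≈ 96.357
Retention S: 1000/CN − 10 with CN=96.357 → S = 200/529 ≈ 0.378 in
Initial abstraction Ia = S/5 = (200/529)/5 = 40/529 ≈ 0.076 in

S = 200/529 in ≈ 0.378 in; Ia = 40/529 in ≈ 0.076 in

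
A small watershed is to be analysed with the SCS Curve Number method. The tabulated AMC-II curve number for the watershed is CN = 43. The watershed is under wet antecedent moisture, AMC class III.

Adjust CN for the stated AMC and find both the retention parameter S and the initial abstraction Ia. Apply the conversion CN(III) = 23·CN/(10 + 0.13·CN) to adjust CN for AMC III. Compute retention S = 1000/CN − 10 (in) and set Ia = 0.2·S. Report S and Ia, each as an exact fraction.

Wet (AMC III): CN(III) = 23·43/(10 + 0.13·43) = 989/(1559/100) = 98900/1559 ≈ 63.438
S = 1000/(98900/1559) − 10 = 5700/989 in ≈ 5.763 in
Ia = 0.2S: 0.2·5.763 = 1.153 in (exactly 1140/989)

S = 5700/989 in ≈ 5.763 in; Ia = 1140/989 in ≈ 1.153 in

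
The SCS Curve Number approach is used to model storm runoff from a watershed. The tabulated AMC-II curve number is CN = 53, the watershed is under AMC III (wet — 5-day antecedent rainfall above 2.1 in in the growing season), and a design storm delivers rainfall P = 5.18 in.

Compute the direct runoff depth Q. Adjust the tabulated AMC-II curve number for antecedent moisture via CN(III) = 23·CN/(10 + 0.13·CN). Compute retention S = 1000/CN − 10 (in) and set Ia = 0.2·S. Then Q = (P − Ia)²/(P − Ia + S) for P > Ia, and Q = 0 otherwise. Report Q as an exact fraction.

Q = 72210975841/30701794950 in ≈ 2.352 in

Adjust CN=53 to AMC III: 23·53/(10 + 0.13·53) → 1219 ÷ (1689/100) = 121900/1689 ≈ 72.173
Retention S: 1000/CN − 10 with CN=72.173 → S = 4700/1219 ≈ 3.856 in
Ia = 0.2·(4700/1219) = 940/1219 in ≈ 0.771 in
P − Ia = 5.180 − 0.771 = 268721/60950 ≈ 4.409 in (> 0, runoff occurs)
Runoff Q = (P−Ia)²/(P−Ia+S) = (4.409)²/(4.409+3.856) = 72210975841/30701794950 ≈ 2.352 in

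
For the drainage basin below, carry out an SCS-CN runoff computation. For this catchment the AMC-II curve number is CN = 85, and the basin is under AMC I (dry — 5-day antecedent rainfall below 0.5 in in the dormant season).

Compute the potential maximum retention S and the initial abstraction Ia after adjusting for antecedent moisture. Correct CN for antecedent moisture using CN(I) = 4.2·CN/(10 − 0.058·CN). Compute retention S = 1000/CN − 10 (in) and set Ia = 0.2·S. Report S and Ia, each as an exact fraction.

CN(I) from CN(II)=85: (4.2·85)/(10 − 0.058·85) = 11900/169 ≈ 70.414
Max retention: S = 1000/(11900/169) − 10 = 500/119 in (≈ 4.202 in)
Initial abstraction Ia = S/5 = (500/119)/5 = 100/119 ≈ 0.840 in

S = 500/119 in ≈ 4.202 in; Ia = 100/119 in ≈ 0.840 in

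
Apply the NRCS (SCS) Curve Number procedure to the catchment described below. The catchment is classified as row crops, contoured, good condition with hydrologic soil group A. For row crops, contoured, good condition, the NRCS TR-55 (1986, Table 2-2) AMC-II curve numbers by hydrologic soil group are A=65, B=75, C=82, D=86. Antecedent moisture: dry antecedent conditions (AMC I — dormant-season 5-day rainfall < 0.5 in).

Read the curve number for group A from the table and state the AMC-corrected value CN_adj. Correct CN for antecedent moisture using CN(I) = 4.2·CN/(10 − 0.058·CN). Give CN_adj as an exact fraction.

NRCS table: row crops, contoured, good condition, soil group A → CN(II) = 65
CN(I) from CN(II)=65: (4.2·65)/(10 − 0.058·65) = 3900/89 ≈ 43.820

CN_adj = 3900/89 ≈ 43.820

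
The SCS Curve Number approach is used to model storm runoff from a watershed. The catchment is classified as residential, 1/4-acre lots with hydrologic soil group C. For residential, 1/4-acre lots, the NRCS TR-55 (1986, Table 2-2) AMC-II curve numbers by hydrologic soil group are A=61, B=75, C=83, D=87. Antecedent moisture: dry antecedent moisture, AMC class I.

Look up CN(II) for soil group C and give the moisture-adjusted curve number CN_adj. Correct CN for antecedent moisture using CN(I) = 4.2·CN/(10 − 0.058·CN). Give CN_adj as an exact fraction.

CN_adj = 174300/2593 ≈ 67.219

NRCS table: residential, 1/4-acre lots, soil group C → CN(II) = 83
CN(I) from CN(II)=83: (4.2·83)/(10 − 0.058·83) = 174300/2593 ≈ 67.219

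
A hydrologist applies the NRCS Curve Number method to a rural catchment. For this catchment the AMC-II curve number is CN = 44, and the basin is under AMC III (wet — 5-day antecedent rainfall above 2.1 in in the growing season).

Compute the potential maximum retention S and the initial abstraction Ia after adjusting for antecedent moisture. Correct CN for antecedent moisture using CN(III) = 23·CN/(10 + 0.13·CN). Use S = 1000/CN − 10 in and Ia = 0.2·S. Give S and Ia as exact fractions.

S = 1400/253 in ≈ 5.534 in; Ia = 280/253 in ≈ 1.107 in

Wet (AMC III): CN(III) = 23·44/(10 + 0.13·44) = 1012/(393/25) = 25300/393 ≈ 64.377
S = 1000/(25300/393) − 10 = 1400/253 in ≈ 5.534 in
Initial abstraction Ia = S/5 = (1400/253)/5 = 280/253 ≈ 1.107 in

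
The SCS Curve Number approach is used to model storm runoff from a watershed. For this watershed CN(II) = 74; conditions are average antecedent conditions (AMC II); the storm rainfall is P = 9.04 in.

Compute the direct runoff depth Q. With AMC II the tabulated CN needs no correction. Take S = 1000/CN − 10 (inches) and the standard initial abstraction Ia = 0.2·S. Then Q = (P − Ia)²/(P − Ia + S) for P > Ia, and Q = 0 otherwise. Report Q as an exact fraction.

AMC II — tabulated CN = 74 applies directly.
Max retention: S = 1000/74 − 10 = 130/37 in (≈ 3.514 in)
Ia = 0.2·(130/37) = 26/37 in ≈ 0.703 in
Since P=9.040 > Ia=0.703: effective rainfall P−Ia = 7712/925 in
Q = (7712/925)²/((7712/925) + 130/37) = (59474944/855625)/(10962/925) = 29737472/5069925 in ≈ 5.865 in

Q = 29737472/5069925 in ≈ 5.865 in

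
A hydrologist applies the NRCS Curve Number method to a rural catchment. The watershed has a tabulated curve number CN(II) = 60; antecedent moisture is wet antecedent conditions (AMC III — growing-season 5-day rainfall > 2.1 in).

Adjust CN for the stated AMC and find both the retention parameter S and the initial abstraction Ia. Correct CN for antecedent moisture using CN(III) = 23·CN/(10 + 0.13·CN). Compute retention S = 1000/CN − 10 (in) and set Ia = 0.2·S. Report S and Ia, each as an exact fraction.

CN(III) from CN(II)=60: (23·60)/(10 + 0.13·60) = 6900/89 ≈ 77.528
Retention S: 1000/CN − 10 with CN=77.528 → S = 200/69 ≈ 2.899 in
Initial abstraction Ia = S/5 = (200/69)/5 = 40/69 ≈ 0.580 in

S = 200/69 in ≈ 2.899 in; Ia = 40/69 in ≈ 0.580 in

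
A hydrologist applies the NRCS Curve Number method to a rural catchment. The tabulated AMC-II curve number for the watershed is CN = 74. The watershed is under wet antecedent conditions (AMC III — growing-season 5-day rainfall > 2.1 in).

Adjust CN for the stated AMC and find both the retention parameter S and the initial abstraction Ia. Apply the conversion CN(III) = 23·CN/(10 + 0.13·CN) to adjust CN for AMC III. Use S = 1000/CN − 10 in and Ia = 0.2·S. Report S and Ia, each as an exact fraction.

S = 1300/851 in ≈ 1.528 in; Ia = 260/851 in ≈ 0.306 in

CN(III) from CN(II)=74: (23·74)/(10 + 0.13·74) = 85100/981 ≈ 86.748
Max retention: S = 1000/(85100/981) − 10 = 1300/851 in (≈ 1.528 in)
Ia = 0.2·(1300/851) = 260/851 in ≈ 0.306 in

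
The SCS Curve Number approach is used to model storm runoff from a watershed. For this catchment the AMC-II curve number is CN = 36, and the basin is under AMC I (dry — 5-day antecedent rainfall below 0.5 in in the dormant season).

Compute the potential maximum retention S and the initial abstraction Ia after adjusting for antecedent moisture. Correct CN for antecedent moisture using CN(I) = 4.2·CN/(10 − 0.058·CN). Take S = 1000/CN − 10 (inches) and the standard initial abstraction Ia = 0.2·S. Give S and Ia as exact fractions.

CN(I) from CN(II)=36: (4.2·36)/(10 − 0.058·36) = 18900/989 ≈ 19.110
Max retention: S = 1000/(18900/989) − 10 = 8000/189 in (≈ 42.328 in)
Ia = 0.2·(8000/189) = 1600/189 in ≈ 8.466 in

S = 8000/189 in ≈ 42.328 in; Ia = 1600/189 in ≈ 8.466 in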